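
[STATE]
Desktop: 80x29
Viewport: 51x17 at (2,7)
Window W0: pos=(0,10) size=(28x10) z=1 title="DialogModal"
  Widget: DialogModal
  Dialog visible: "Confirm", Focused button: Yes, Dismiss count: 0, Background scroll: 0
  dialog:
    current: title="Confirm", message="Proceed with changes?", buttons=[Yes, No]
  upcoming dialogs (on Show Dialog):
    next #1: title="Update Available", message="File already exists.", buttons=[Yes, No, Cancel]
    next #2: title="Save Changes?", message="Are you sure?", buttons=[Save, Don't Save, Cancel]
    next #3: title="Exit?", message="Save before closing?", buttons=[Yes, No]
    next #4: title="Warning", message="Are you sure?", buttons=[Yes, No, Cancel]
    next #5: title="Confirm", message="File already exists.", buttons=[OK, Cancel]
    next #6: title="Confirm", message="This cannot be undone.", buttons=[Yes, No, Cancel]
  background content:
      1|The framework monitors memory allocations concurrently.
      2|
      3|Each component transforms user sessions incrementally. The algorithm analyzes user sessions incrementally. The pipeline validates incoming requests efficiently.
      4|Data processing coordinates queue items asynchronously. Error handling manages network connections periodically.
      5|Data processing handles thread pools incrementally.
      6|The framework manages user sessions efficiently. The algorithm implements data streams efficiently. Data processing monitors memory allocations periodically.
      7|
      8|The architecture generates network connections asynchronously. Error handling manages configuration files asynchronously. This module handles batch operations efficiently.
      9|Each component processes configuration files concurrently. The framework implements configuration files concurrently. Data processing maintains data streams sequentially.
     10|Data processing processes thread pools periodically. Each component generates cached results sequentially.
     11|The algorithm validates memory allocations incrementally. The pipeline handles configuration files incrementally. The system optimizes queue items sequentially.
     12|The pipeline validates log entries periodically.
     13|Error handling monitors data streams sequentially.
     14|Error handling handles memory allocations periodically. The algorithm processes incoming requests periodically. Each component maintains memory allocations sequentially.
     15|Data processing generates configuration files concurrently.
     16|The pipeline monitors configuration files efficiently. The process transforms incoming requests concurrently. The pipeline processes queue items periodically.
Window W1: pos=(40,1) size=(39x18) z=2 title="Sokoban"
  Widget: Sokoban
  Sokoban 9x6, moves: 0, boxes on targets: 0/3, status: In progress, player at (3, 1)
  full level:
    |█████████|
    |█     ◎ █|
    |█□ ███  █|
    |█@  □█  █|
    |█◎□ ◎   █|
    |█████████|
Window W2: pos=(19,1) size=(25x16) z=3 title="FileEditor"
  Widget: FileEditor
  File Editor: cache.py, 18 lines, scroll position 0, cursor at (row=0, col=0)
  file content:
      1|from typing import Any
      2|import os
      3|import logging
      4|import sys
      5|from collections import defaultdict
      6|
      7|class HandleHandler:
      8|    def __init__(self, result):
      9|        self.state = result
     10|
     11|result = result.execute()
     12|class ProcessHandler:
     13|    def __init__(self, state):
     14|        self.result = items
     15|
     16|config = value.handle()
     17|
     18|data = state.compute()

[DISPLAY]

                 ┃import sys            ░┃ □█  █   
                 ┃from collections impor░┃ ◎   █   
                 ┃                      ░┃██████   
━━━━━━━━━━━━━━━━━┃class HandleHandler:  ░┃es: 0  0/
DialogModal      ┃    def __init__(self,░┃         
─────────────────┃        self.state = r░┃         
h┌───────────────┃                      ░┃         
 │      Confirm  ┃result = result.execut░┃         
a│Proceed with ch┃class ProcessHandler: ▼┃         
a│     [Yes]  No ┗━━━━━━━━━━━━━━━━━━━━━━━┛         
a└────────────────────┘th┃            ┃            
he framework manages user┃            ┗━━━━━━━━━━━━
━━━━━━━━━━━━━━━━━━━━━━━━━┛                         
                                                   
                                                   
                                                   
                                                   


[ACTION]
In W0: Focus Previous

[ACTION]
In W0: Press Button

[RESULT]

                 ┃import sys            ░┃ □█  █   
                 ┃from collections impor░┃ ◎   █   
                 ┃                      ░┃██████   
━━━━━━━━━━━━━━━━━┃class HandleHandler:  ░┃es: 0  0/
DialogModal      ┃    def __init__(self,░┃         
─────────────────┃        self.state = r░┃         
he framework moni┃                      ░┃         
                 ┃result = result.execut░┃         
ach component tra┃class ProcessHandler: ▼┃         
ata processing co┗━━━━━━━━━━━━━━━━━━━━━━━┛         
ata processing handles th┃            ┃            
he framework manages user┃            ┗━━━━━━━━━━━━
━━━━━━━━━━━━━━━━━━━━━━━━━┛                         
                                                   
                                                   
                                                   
                                                   


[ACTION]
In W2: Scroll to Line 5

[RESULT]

                 ┃    def __init__(self,░┃ □█  █   
                 ┃        self.state = r░┃ ◎   █   
                 ┃                      ░┃██████   
━━━━━━━━━━━━━━━━━┃result = result.execut░┃es: 0  0/
DialogModal      ┃class ProcessHandler: █┃         
─────────────────┃    def __init__(self,░┃         
he framework moni┃        self.result = ░┃         
                 ┃                      ░┃         
ach component tra┃config = value.handle(▼┃         
ata processing co┗━━━━━━━━━━━━━━━━━━━━━━━┛         
ata processing handles th┃            ┃            
he framework manages user┃            ┗━━━━━━━━━━━━
━━━━━━━━━━━━━━━━━━━━━━━━━┛                         
                                                   
                                                   
                                                   
                                                   


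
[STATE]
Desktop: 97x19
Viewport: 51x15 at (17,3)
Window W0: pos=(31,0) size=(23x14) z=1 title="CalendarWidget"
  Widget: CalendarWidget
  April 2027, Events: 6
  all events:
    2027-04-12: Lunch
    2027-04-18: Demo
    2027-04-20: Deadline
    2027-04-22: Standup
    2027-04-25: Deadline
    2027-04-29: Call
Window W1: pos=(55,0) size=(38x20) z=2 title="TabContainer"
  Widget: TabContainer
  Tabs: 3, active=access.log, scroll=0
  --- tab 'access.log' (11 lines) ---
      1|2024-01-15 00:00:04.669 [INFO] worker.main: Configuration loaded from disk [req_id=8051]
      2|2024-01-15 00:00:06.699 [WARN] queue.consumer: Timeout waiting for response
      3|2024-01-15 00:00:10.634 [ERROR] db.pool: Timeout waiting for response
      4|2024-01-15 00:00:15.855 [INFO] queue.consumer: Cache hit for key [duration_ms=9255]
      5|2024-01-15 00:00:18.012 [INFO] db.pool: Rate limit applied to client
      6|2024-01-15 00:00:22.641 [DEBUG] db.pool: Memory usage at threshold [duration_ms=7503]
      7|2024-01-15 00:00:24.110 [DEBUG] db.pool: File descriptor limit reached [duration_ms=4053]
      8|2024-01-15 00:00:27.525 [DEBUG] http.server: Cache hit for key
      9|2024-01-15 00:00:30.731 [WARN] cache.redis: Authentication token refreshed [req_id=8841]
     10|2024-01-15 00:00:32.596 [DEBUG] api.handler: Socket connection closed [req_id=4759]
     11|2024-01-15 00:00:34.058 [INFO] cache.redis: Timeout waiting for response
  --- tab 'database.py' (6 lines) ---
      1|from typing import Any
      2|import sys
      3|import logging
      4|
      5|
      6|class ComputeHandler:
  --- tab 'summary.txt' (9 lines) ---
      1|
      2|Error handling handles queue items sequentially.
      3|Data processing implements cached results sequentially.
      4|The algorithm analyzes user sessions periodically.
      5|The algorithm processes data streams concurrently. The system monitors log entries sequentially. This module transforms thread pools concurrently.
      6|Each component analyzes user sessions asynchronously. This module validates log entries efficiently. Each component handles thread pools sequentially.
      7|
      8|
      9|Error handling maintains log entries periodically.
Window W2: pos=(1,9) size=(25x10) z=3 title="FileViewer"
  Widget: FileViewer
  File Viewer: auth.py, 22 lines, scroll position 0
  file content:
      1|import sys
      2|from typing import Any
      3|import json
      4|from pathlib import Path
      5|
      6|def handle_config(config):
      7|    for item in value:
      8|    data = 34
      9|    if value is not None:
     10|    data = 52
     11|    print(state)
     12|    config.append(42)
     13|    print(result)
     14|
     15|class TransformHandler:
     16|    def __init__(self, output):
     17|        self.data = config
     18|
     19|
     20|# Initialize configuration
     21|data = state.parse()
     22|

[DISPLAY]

              ┃      April 2027     ┃ ┃[access.log]
              ┃Mo Tu We Th Fr Sa Su ┃ ┃────────────
              ┃          1  2  3  4 ┃ ┃2024-01-15 0
              ┃ 5  6  7  8  9 10 11 ┃ ┃2024-01-15 0
              ┃12* 13 14 15 16 17 18┃ ┃2024-01-15 0
              ┃19 20* 21 22* 23 24 2┃ ┃2024-01-15 0
━━━━━━━━┓     ┃26 27 28 29* 30      ┃ ┃2024-01-15 0
        ┃     ┃                     ┃ ┃2024-01-15 0
────────┨     ┃                     ┃ ┃2024-01-15 0
       ▲┃     ┃                     ┃ ┃2024-01-15 0
ort Any█┃     ┗━━━━━━━━━━━━━━━━━━━━━┛ ┃2024-01-15 0
       ░┃                             ┃2024-01-15 0
port Pa░┃                             ┃2024-01-15 0
       ░┃                             ┃            
ig(conf▼┃                             ┃            


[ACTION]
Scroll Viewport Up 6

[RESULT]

              ┏━━━━━━━━━━━━━━━━━━━━━┓ ┏━━━━━━━━━━━━
              ┃ CalendarWidget      ┃ ┃ TabContaine
              ┠─────────────────────┨ ┠────────────
              ┃      April 2027     ┃ ┃[access.log]
              ┃Mo Tu We Th Fr Sa Su ┃ ┃────────────
              ┃          1  2  3  4 ┃ ┃2024-01-15 0
              ┃ 5  6  7  8  9 10 11 ┃ ┃2024-01-15 0
              ┃12* 13 14 15 16 17 18┃ ┃2024-01-15 0
              ┃19 20* 21 22* 23 24 2┃ ┃2024-01-15 0
━━━━━━━━┓     ┃26 27 28 29* 30      ┃ ┃2024-01-15 0
        ┃     ┃                     ┃ ┃2024-01-15 0
────────┨     ┃                     ┃ ┃2024-01-15 0
       ▲┃     ┃                     ┃ ┃2024-01-15 0
ort Any█┃     ┗━━━━━━━━━━━━━━━━━━━━━┛ ┃2024-01-15 0
       ░┃                             ┃2024-01-15 0


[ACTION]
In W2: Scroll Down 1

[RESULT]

              ┏━━━━━━━━━━━━━━━━━━━━━┓ ┏━━━━━━━━━━━━
              ┃ CalendarWidget      ┃ ┃ TabContaine
              ┠─────────────────────┨ ┠────────────
              ┃      April 2027     ┃ ┃[access.log]
              ┃Mo Tu We Th Fr Sa Su ┃ ┃────────────
              ┃          1  2  3  4 ┃ ┃2024-01-15 0
              ┃ 5  6  7  8  9 10 11 ┃ ┃2024-01-15 0
              ┃12* 13 14 15 16 17 18┃ ┃2024-01-15 0
              ┃19 20* 21 22* 23 24 2┃ ┃2024-01-15 0
━━━━━━━━┓     ┃26 27 28 29* 30      ┃ ┃2024-01-15 0
        ┃     ┃                     ┃ ┃2024-01-15 0
────────┨     ┃                     ┃ ┃2024-01-15 0
ort Any▲┃     ┃                     ┃ ┃2024-01-15 0
       █┃     ┗━━━━━━━━━━━━━━━━━━━━━┛ ┃2024-01-15 0
port Pa░┃                             ┃2024-01-15 0


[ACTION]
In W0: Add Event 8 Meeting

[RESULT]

              ┏━━━━━━━━━━━━━━━━━━━━━┓ ┏━━━━━━━━━━━━
              ┃ CalendarWidget      ┃ ┃ TabContaine
              ┠─────────────────────┨ ┠────────────
              ┃      April 2027     ┃ ┃[access.log]
              ┃Mo Tu We Th Fr Sa Su ┃ ┃────────────
              ┃          1  2  3  4 ┃ ┃2024-01-15 0
              ┃ 5  6  7  8*  9 10 11┃ ┃2024-01-15 0
              ┃12* 13 14 15 16 17 18┃ ┃2024-01-15 0
              ┃19 20* 21 22* 23 24 2┃ ┃2024-01-15 0
━━━━━━━━┓     ┃26 27 28 29* 30      ┃ ┃2024-01-15 0
        ┃     ┃                     ┃ ┃2024-01-15 0
────────┨     ┃                     ┃ ┃2024-01-15 0
ort Any▲┃     ┃                     ┃ ┃2024-01-15 0
       █┃     ┗━━━━━━━━━━━━━━━━━━━━━┛ ┃2024-01-15 0
port Pa░┃                             ┃2024-01-15 0


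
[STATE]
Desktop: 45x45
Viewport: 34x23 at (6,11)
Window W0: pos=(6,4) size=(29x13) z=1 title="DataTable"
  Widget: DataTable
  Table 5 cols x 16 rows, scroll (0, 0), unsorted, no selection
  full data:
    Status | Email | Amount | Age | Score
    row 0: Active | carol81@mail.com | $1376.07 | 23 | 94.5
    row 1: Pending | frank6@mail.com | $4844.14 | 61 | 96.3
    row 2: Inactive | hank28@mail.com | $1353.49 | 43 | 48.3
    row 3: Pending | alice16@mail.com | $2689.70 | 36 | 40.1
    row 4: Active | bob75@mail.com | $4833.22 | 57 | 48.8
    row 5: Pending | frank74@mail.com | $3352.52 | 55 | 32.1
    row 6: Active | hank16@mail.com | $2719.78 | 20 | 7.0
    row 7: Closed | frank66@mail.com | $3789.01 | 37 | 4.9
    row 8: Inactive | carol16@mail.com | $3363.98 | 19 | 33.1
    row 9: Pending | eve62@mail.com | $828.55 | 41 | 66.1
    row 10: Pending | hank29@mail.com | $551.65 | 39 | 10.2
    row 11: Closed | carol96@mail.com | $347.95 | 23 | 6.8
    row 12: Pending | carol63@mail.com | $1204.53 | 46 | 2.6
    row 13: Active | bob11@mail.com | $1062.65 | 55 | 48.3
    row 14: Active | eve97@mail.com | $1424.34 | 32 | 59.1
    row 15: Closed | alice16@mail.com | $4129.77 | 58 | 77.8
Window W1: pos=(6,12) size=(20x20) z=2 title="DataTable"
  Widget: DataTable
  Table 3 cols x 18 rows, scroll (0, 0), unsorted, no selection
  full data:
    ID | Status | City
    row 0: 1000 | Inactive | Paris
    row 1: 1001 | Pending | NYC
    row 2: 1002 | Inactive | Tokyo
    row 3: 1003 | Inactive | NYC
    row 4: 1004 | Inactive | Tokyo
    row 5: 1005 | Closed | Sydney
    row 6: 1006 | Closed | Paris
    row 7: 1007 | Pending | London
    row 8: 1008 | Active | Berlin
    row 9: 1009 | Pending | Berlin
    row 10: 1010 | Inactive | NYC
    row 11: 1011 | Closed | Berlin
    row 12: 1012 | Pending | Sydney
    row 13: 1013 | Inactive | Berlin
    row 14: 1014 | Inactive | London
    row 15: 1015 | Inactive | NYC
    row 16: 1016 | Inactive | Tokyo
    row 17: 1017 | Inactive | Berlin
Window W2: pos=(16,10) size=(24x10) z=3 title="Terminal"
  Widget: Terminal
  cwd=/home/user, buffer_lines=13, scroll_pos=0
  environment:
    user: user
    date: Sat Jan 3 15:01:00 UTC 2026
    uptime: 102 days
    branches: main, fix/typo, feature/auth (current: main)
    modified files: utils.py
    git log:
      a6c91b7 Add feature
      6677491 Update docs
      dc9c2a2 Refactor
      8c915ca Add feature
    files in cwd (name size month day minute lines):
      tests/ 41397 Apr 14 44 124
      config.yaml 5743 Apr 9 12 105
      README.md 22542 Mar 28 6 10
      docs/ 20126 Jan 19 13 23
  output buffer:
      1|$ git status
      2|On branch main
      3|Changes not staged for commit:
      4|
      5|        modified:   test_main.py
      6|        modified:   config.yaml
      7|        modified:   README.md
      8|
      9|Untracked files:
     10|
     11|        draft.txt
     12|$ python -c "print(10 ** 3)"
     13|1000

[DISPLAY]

┃Inactive│┃ Terminal             ┃
┏━━━━━━━━━┠──────────────────────┨
┃ DataTabl┃$ git status          ┃
┠─────────┃On branch main        ┃
┃ID  │Stat┃Changes not staged for┃
┃────┼────┃                      ┃
┃1000│Inac┃        modified:   te┃
┃1001│Pend┃        modified:   co┃
┃1002│Inac┗━━━━━━━━━━━━━━━━━━━━━━┛
┃1003│Inactive│NYC ┃              
┃1004│Inactive│Toky┃              
┃1005│Closed  │Sydn┃              
┃1006│Closed  │Pari┃              
┃1007│Pending │Lond┃              
┃1008│Active  │Berl┃              
┃1009│Pending │Berl┃              
┃1010│Inactive│NYC ┃              
┃1011│Closed  │Berl┃              
┃1012│Pending │Sydn┃              
┃1013│Inactive│Berl┃              
┗━━━━━━━━━━━━━━━━━━┛              
                                  
                                  


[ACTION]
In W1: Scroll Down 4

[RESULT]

┃Inactive│┃ Terminal             ┃
┏━━━━━━━━━┠──────────────────────┨
┃ DataTabl┃$ git status          ┃
┠─────────┃On branch main        ┃
┃ID  │Stat┃Changes not staged for┃
┃────┼────┃                      ┃
┃1004│Inac┃        modified:   te┃
┃1005│Clos┃        modified:   co┃
┃1006│Clos┗━━━━━━━━━━━━━━━━━━━━━━┛
┃1007│Pending │Lond┃              
┃1008│Active  │Berl┃              
┃1009│Pending │Berl┃              
┃1010│Inactive│NYC ┃              
┃1011│Closed  │Berl┃              
┃1012│Pending │Sydn┃              
┃1013│Inactive│Berl┃              
┃1014│Inactive│Lond┃              
┃1015│Inactive│NYC ┃              
┃1016│Inactive│Toky┃              
┃1017│Inactive│Berl┃              
┗━━━━━━━━━━━━━━━━━━┛              
                                  
                                  


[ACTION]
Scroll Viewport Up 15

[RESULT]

                                  
                                  
                                  
                                  
┏━━━━━━━━━━━━━━━━━━━━━━━━━━━┓     
┃ DataTable                 ┃     
┠───────────────────────────┨     
┃Status  │Email           │A┃     
┃────────┼────────────────┼─┃     
┃Active  │carol81@mail.com│$┃     
┃Pending │┏━━━━━━━━━━━━━━━━━━━━━━┓
┃Inactive│┃ Terminal             ┃
┏━━━━━━━━━┠──────────────────────┨
┃ DataTabl┃$ git status          ┃
┠─────────┃On branch main        ┃
┃ID  │Stat┃Changes not staged for┃
┃────┼────┃                      ┃
┃1004│Inac┃        modified:   te┃
┃1005│Clos┃        modified:   co┃
┃1006│Clos┗━━━━━━━━━━━━━━━━━━━━━━┛
┃1007│Pending │Lond┃              
┃1008│Active  │Berl┃              
┃1009│Pending │Berl┃              


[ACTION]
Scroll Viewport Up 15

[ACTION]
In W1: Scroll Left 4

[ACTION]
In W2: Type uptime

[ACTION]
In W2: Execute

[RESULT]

                                  
                                  
                                  
                                  
┏━━━━━━━━━━━━━━━━━━━━━━━━━━━┓     
┃ DataTable                 ┃     
┠───────────────────────────┨     
┃Status  │Email           │A┃     
┃────────┼────────────────┼─┃     
┃Active  │carol81@mail.com│$┃     
┃Pending │┏━━━━━━━━━━━━━━━━━━━━━━┓
┃Inactive│┃ Terminal             ┃
┏━━━━━━━━━┠──────────────────────┨
┃ DataTabl┃        draft.txt     ┃
┠─────────┃$ python -c "print(10 ┃
┃ID  │Stat┃1000                  ┃
┃────┼────┃$ uptime              ┃
┃1004│Inac┃ 10:00  up 102 days   ┃
┃1005│Clos┃$ █                   ┃
┃1006│Clos┗━━━━━━━━━━━━━━━━━━━━━━┛
┃1007│Pending │Lond┃              
┃1008│Active  │Berl┃              
┃1009│Pending │Berl┃              


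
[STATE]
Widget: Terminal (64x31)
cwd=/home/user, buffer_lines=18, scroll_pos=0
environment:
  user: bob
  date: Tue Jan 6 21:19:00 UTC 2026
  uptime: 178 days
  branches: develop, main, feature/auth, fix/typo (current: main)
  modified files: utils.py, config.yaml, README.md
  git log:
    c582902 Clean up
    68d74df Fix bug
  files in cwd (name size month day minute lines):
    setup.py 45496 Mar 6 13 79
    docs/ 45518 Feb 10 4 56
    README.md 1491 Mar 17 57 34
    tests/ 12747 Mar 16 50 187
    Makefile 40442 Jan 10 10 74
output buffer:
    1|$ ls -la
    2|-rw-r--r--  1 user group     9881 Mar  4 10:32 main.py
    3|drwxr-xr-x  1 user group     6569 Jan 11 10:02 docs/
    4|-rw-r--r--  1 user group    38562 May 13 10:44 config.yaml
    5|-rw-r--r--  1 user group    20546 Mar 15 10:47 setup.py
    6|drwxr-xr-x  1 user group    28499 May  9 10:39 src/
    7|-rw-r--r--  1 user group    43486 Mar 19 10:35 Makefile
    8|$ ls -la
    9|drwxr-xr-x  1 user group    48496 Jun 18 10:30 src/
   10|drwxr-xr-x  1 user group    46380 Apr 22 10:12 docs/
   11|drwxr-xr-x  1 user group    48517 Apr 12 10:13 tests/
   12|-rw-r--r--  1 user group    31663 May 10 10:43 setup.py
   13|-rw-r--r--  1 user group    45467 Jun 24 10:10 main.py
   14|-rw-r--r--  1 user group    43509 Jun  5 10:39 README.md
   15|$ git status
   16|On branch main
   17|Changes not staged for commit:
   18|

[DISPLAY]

$ ls -la                                                        
-rw-r--r--  1 user group     9881 Mar  4 10:32 main.py          
drwxr-xr-x  1 user group     6569 Jan 11 10:02 docs/            
-rw-r--r--  1 user group    38562 May 13 10:44 config.yaml      
-rw-r--r--  1 user group    20546 Mar 15 10:47 setup.py         
drwxr-xr-x  1 user group    28499 May  9 10:39 src/             
-rw-r--r--  1 user group    43486 Mar 19 10:35 Makefile         
$ ls -la                                                        
drwxr-xr-x  1 user group    48496 Jun 18 10:30 src/             
drwxr-xr-x  1 user group    46380 Apr 22 10:12 docs/            
drwxr-xr-x  1 user group    48517 Apr 12 10:13 tests/           
-rw-r--r--  1 user group    31663 May 10 10:43 setup.py         
-rw-r--r--  1 user group    45467 Jun 24 10:10 main.py          
-rw-r--r--  1 user group    43509 Jun  5 10:39 README.md        
$ git status                                                    
On branch main                                                  
Changes not staged for commit:                                  
                                                                
$ █                                                             
                                                                
                                                                
                                                                
                                                                
                                                                
                                                                
                                                                
                                                                
                                                                
                                                                
                                                                
                                                                


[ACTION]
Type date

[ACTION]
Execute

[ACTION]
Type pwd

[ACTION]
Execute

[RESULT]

$ ls -la                                                        
-rw-r--r--  1 user group     9881 Mar  4 10:32 main.py          
drwxr-xr-x  1 user group     6569 Jan 11 10:02 docs/            
-rw-r--r--  1 user group    38562 May 13 10:44 config.yaml      
-rw-r--r--  1 user group    20546 Mar 15 10:47 setup.py         
drwxr-xr-x  1 user group    28499 May  9 10:39 src/             
-rw-r--r--  1 user group    43486 Mar 19 10:35 Makefile         
$ ls -la                                                        
drwxr-xr-x  1 user group    48496 Jun 18 10:30 src/             
drwxr-xr-x  1 user group    46380 Apr 22 10:12 docs/            
drwxr-xr-x  1 user group    48517 Apr 12 10:13 tests/           
-rw-r--r--  1 user group    31663 May 10 10:43 setup.py         
-rw-r--r--  1 user group    45467 Jun 24 10:10 main.py          
-rw-r--r--  1 user group    43509 Jun  5 10:39 README.md        
$ git status                                                    
On branch main                                                  
Changes not staged for commit:                                  
                                                                
$ date                                                          
Tue Jan 6 21:19:00 UTC 2026                                     
$ pwd                                                           
/home/user                                                      
$ █                                                             
                                                                
                                                                
                                                                
                                                                
                                                                
                                                                
                                                                
                                                                


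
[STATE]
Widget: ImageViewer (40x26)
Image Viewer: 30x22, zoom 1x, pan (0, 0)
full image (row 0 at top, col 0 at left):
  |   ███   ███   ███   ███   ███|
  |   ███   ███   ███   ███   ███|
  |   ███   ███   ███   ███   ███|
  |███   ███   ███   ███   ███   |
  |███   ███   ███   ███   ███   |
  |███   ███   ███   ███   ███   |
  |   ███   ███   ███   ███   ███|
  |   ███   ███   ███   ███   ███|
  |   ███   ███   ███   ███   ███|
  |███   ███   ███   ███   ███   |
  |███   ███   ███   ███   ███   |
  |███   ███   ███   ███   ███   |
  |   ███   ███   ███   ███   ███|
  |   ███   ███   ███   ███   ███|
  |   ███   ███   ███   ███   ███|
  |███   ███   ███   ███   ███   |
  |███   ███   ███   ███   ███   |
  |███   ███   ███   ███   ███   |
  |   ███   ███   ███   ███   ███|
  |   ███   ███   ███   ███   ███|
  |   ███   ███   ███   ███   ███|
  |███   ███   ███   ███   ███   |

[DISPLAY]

   ███   ███   ███   ███   ███          
   ███   ███   ███   ███   ███          
   ███   ███   ███   ███   ███          
███   ███   ███   ███   ███             
███   ███   ███   ███   ███             
███   ███   ███   ███   ███             
   ███   ███   ███   ███   ███          
   ███   ███   ███   ███   ███          
   ███   ███   ███   ███   ███          
███   ███   ███   ███   ███             
███   ███   ███   ███   ███             
███   ███   ███   ███   ███             
   ███   ███   ███   ███   ███          
   ███   ███   ███   ███   ███          
   ███   ███   ███   ███   ███          
███   ███   ███   ███   ███             
███   ███   ███   ███   ███             
███   ███   ███   ███   ███             
   ███   ███   ███   ███   ███          
   ███   ███   ███   ███   ███          
   ███   ███   ███   ███   ███          
███   ███   ███   ███   ███             
                                        
                                        
                                        
                                        


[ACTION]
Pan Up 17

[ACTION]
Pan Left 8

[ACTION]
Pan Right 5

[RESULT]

█   ███   ███   ███   ███               
█   ███   ███   ███   ███               
█   ███   ███   ███   ███               
 ███   ███   ███   ███                  
 ███   ███   ███   ███                  
 ███   ███   ███   ███                  
█   ███   ███   ███   ███               
█   ███   ███   ███   ███               
█   ███   ███   ███   ███               
 ███   ███   ███   ███                  
 ███   ███   ███   ███                  
 ███   ███   ███   ███                  
█   ███   ███   ███   ███               
█   ███   ███   ███   ███               
█   ███   ███   ███   ███               
 ███   ███   ███   ███                  
 ███   ███   ███   ███                  
 ███   ███   ███   ███                  
█   ███   ███   ███   ███               
█   ███   ███   ███   ███               
█   ███   ███   ███   ███               
 ███   ███   ███   ███                  
                                        
                                        
                                        
                                        


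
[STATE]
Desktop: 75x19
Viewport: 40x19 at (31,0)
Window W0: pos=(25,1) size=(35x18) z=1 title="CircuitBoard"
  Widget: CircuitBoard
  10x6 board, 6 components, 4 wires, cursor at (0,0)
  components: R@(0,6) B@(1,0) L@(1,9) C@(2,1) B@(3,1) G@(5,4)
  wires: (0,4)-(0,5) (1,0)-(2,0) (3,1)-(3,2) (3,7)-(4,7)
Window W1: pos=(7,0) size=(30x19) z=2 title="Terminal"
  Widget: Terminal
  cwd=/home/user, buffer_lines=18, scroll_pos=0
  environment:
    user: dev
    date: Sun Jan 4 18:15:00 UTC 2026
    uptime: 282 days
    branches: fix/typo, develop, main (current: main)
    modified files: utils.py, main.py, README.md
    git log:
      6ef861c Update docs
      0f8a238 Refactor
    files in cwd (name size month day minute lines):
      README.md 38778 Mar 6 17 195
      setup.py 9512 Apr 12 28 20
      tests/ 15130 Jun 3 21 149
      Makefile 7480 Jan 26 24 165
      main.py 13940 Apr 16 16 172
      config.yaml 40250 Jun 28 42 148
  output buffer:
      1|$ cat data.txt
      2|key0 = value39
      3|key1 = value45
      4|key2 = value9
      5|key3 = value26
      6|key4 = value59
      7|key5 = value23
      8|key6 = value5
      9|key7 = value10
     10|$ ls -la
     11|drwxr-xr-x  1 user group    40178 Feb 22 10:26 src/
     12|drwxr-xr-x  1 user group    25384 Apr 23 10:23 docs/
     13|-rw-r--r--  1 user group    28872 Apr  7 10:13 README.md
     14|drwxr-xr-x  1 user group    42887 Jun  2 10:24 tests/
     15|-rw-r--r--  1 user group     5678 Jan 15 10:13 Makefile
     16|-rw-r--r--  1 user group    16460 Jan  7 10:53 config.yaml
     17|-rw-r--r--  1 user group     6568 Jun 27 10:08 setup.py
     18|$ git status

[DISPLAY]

━━━━━┓                                  
     ┃━━━━━━━━━━━━━━━━━━━━━━┓           
─────┨rd                    ┃           
     ┃──────────────────────┨           
     ┃4 5 6 7 8 9           ┃           
     ┃         · ─ ·   R    ┃           
     ┃                      ┃           
     ┃                      ┃           
     ┃                      ┃           
     ┃                      ┃           
     ┃                      ┃           
     ┃ ·                   ·┃           
     ┃                     │┃           
p    ┃                     ·┃           
p    ┃                      ┃           
p    ┃         G            ┃           
p    ┃0)                    ┃           
p    ┃                      ┃           
━━━━━┛━━━━━━━━━━━━━━━━━━━━━━┛           


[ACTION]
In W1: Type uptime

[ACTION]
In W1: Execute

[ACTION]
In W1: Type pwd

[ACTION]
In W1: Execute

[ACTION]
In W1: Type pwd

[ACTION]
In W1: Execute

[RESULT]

━━━━━┓                                  
     ┃━━━━━━━━━━━━━━━━━━━━━━┓           
─────┨rd                    ┃           
p    ┃──────────────────────┨           
p    ┃4 5 6 7 8 9           ┃           
p    ┃         · ─ ·   R    ┃           
p    ┃                      ┃           
p    ┃                      ┃           
p    ┃                      ┃           
p    ┃                      ┃           
     ┃                      ┃           
     ┃ ·                   ·┃           
     ┃                     │┃           
     ┃                     ·┃           
     ┃                      ┃           
     ┃         G            ┃           
     ┃0)                    ┃           
     ┃                      ┃           
━━━━━┛━━━━━━━━━━━━━━━━━━━━━━┛           


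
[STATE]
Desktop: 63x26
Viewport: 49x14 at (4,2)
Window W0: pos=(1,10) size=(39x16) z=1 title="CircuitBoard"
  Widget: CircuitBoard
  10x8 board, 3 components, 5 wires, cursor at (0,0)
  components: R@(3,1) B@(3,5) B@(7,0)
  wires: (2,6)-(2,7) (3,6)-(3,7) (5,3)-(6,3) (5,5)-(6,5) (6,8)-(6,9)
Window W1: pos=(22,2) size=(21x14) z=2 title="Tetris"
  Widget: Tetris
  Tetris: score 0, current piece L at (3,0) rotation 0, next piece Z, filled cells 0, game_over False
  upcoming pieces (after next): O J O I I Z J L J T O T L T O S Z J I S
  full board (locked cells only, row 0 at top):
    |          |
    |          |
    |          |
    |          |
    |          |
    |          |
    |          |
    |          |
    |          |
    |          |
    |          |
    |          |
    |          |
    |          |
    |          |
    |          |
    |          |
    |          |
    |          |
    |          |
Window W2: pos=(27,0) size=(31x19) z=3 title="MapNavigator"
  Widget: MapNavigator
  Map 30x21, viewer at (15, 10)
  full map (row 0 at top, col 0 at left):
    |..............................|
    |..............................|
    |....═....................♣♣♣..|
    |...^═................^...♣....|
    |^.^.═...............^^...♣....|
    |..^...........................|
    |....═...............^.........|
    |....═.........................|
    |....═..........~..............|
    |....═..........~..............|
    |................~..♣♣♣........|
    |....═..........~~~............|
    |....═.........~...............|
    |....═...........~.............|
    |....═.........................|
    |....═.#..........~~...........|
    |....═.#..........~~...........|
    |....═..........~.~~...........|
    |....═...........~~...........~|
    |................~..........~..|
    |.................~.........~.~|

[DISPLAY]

                  ┏━━━━┠─────────────────────────
                  ┃ Tet┃..^═................^...♣
                  ┠────┃.^.═...............^^...♣
                  ┃    ┃.^.......................
                  ┃    ┃...═...............^.....
                  ┃    ┃...═.....................
                  ┃    ┃...═..........~..........
                  ┃    ┃...═..........~..........
━━━━━━━━━━━━━━━━━━┃    ┃..............@~..♣♣♣....
ircuitBoard       ┃    ┃...═..........~~~........
──────────────────┃    ┃...═.........~...........
 0 1 2 3 4 5 6 7 8┃    ┃...═...........~.........
 [.]              ┃    ┃...═.....................
                  ┗━━━━┃...═.#..........~~.......


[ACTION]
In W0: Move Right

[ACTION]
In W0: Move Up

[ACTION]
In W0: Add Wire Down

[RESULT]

                  ┏━━━━┠─────────────────────────
                  ┃ Tet┃..^═................^...♣
                  ┠────┃.^.═...............^^...♣
                  ┃    ┃.^.......................
                  ┃    ┃...═...............^.....
                  ┃    ┃...═.....................
                  ┃    ┃...═..........~..........
                  ┃    ┃...═..........~..........
━━━━━━━━━━━━━━━━━━┃    ┃..............@~..♣♣♣....
ircuitBoard       ┃    ┃...═..........~~~........
──────────────────┃    ┃...═.........~...........
 0 1 2 3 4 5 6 7 8┃    ┃...═...........~.........
     [.]          ┃    ┃...═.....................
      │           ┗━━━━┃...═.#..........~~.......


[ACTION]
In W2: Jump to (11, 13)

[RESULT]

                  ┏━━━━┠─────────────────────────
                  ┃ Tet┃   ....═...............^.
                  ┠────┃   ....═.................
                  ┃    ┃   ....═..........~......
                  ┃    ┃   ....═..........~......
                  ┃    ┃   ................~..♣♣♣
                  ┃    ┃   ....═..........~~~....
                  ┃    ┃   ....═.........~.......
━━━━━━━━━━━━━━━━━━┃    ┃   ....═......@....~.....
ircuitBoard       ┃    ┃   ....═.................
──────────────────┃    ┃   ....═.#..........~~...
 0 1 2 3 4 5 6 7 8┃    ┃   ....═.#..........~~...
     [.]          ┃    ┃   ....═..........~.~~...
      │           ┗━━━━┃   ....═...........~~....
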